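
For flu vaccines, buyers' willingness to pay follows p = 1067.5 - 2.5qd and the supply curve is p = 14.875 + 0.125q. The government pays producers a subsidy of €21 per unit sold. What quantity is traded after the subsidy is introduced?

q' = 409

Pre-subsidy: 1067.5 - 2.5q = 14.875 + 0.125q gives q* = 401 and p* = 65.
With the subsidy, sellers receive ps = pb + 21 for each unit, where pb is the price buyers pay.
On the curves, pb = 1067.5 - 2.5q and ps = 14.875 + 0.125q; the wedge ps − pb = 21 gives 14.875 + 0.125q − (1067.5 - 2.5q) = 21, so q' = 409.
Then pb = 1067.5 − 2.5·409 = 45 and ps = 14.875 + 0.125·409 = 66.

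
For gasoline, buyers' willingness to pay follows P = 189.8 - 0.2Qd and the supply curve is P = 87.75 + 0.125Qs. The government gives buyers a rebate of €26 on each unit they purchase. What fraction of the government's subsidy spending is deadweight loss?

DWL / government spending = 20/197

Pre-subsidy: 189.8 - 0.2Q = 87.75 + 0.125Q gives Q* = 314 and P* = 127.
With the rebate, buyers effectively pay Pb = Ps − 26, where Ps is the price sellers receive.
On the curves, Pb = 189.8 - 0.2Q and Ps = 87.75 + 0.125Q; the wedge Ps − Pb = 26 gives 87.75 + 0.125Q − (189.8 - 0.2Q) = 26, so Q' = 394.
Then Pb = 189.8 − 0.2·394 = 111 and Ps = 87.75 + 0.125·394 = 137.
ΔCS = ½(314 + 394)(127 − 111) = 5664; ΔPS = ½(314 + 394)(137 − 127) = 3540.
Government spending = 26 × 394 = 10244.
DWL = ½ × 26 × (394 − 314) = 1040; fraction = 1040 / 10244 = 20/197.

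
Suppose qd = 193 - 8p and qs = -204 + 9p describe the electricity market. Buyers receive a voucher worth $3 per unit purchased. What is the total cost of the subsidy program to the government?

Pre-subsidy: 193 - 8p = -204 + 9p gives p* = 397/17, q* = 105/17.
With the rebate, buyers effectively pay pb = ps − 3, where ps is the price sellers receive.
Demand in terms of ps becomes qd = 193 − 8(ps − 3) = 217 - 8ps. Setting this equal to supply: 217 - 8ps = -204 + 9ps, so ps = 421/17.
Buyers pay pb = 421/17 − 3 = 370/17; q' = -204 + 9·(421/17) = 321/17.
Government outlay = subsidy × quantity = 3 × 321/17 = 963/17.

Government cost = 963/17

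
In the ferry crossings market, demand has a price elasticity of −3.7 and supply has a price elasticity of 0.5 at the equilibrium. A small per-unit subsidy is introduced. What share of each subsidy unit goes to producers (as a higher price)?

For a small subsidy around the equilibrium, the benefit split depends on the relative slopes, which at a point are proportional to the elasticities.
Buyer share = εs/(εs + |εd|) = 0.5/(0.5 + 3.7) = 5/42; seller share = |εd|/(εs + |εd|) = 37/42.
So producers capture 37/42 of the subsidy.

Producer share = 37/42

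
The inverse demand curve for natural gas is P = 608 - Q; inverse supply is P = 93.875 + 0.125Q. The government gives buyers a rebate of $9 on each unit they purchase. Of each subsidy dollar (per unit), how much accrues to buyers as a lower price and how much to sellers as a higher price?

Buyers gain $8 per unit; sellers gain $1 per unit

Pre-subsidy: 608 - Q = 93.875 + 0.125Q gives Q* = 457 and P* = 151.
With the rebate, buyers effectively pay Pb = Ps − 9, where Ps is the price sellers receive.
On the curves, Pb = 608 - Q and Ps = 93.875 + 0.125Q; the wedge Ps − Pb = 9 gives 93.875 + 0.125Q − (608 - Q) = 9, so Q' = 465.
Then Pb = 608 − 1·465 = 143 and Ps = 93.875 + 0.125·465 = 152.
Buyers' price falls by P* − Pb = 151 − 143 = 8; sellers' price rises by Ps − P* = 152 − 151 = 1.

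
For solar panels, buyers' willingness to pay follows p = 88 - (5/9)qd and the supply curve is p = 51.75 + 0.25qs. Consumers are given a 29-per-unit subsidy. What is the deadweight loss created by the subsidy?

Pre-subsidy: 88 - (5/9)q = 51.75 + 0.25q gives q* = 45 and p* = 63.
With the rebate, buyers effectively pay pb = ps − 29, where ps is the price sellers receive.
On the curves, pb = 88 - (5/9)q and ps = 51.75 + 0.25q; the wedge ps − pb = 29 gives 51.75 + 0.25q − (88 - (5/9)q) = 29, so q' = 81.
Then pb = 88 − (5/9)·81 = 43 and ps = 51.75 + 0.25·81 = 72.
The subsidy expands output by 81 − 45 = 36 past the efficient level; on those units the gap between marginal cost and willingness to pay runs from 0 up to 29.
DWL = ½ × 29 × 36 = 522.

Deadweight loss = 522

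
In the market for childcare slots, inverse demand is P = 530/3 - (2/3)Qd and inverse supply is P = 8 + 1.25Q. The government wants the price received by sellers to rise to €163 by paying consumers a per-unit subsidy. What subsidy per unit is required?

At a seller price of 163, quantity supplied is -6.4 + 0.8·163 = 124.
Buyers absorb 124 only when they pay Pb = 530/3 − (2/3)·124 = 94.
s = Ps − Pb = 163 − 94 = 69.

Required subsidy s = €69 per unit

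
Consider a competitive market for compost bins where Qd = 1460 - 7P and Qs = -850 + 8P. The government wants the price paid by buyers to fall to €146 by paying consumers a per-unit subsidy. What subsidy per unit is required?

At a buyer price of 146, quantity demanded is 1460 − 7·146 = 438.
Sellers supply 438 only when they receive Ps with -850 + 8·Ps = 438, i.e. Ps = 161.
s = Ps − Pb = 161 − 146 = 15.

Required subsidy s = €15 per unit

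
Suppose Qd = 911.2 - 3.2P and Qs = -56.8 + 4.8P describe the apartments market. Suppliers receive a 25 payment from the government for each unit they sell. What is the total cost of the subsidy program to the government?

Government cost = 14300

Pre-subsidy: 911.2 - 3.2P = -56.8 + 4.8P gives P* = 121, Q* = 524.
With the subsidy, sellers receive Ps = Pb + 25 for each unit, where Pb is the price buyers pay.
Supply in terms of Pb becomes Qs = -56.8 + 4.8(Pb + 25) = 63.2 + 4.8Pb. Setting this equal to demand: 911.2 - 3.2Pb = 63.2 + 4.8Pb, so Pb = 106.
Sellers receive Ps = 106 + 25 = 131; Q' = 911.2 − 3.2·106 = 572.
Government outlay = subsidy × quantity = 25 × 572 = 14300.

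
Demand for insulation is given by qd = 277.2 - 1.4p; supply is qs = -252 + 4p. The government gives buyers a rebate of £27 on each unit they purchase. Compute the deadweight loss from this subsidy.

Pre-subsidy: 277.2 - 1.4p = -252 + 4p gives p* = 98, q* = 140.
With the rebate, buyers effectively pay pb = ps − 27, where ps is the price sellers receive.
Demand in terms of ps becomes qd = 277.2 − 1.4(ps − 27) = 315 - 1.4ps. Setting this equal to supply: 315 - 1.4ps = -252 + 4ps, so ps = 105.
Buyers pay pb = 105 − 27 = 78; q' = -252 + 4·105 = 168.
The subsidy expands output by 168 − 140 = 28 past the efficient level; on those units the gap between marginal cost and willingness to pay runs from 0 up to 27.
DWL = ½ × 27 × 28 = 378.

Deadweight loss = £378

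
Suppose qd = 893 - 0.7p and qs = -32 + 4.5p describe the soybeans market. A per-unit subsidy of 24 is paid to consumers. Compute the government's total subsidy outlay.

Pre-subsidy: 893 - 0.7p = -32 + 4.5p gives p* = 4625/26, q* = 39961/52.
With the rebate, buyers effectively pay pb = ps − 24, where ps is the price sellers receive.
Demand in terms of ps becomes qd = 893 − 0.7(ps − 24) = 909.8 - 0.7ps. Setting this equal to supply: 909.8 - 0.7ps = -32 + 4.5ps, so ps = 4709/26.
Buyers pay pb = 4709/26 − 24 = 4085/26; q' = -32 + 4.5·(4709/26) = 40717/52.
Government outlay = subsidy × quantity = 24 × 40717/52 = 244302/13.

Government cost = 244302/13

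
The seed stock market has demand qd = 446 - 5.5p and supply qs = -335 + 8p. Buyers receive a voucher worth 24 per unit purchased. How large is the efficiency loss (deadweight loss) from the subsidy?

Pre-subsidy: 446 - 5.5p = -335 + 8p gives p* = 1562/27, q* = 3451/27.
With the rebate, buyers effectively pay pb = ps − 24, where ps is the price sellers receive.
Demand in terms of ps becomes qd = 446 − 5.5(ps − 24) = 578 - 5.5ps. Setting this equal to supply: 578 - 5.5ps = -335 + 8ps, so ps = 1826/27.
Buyers pay pb = 1826/27 − 24 = 1178/27; q' = -335 + 8·(1826/27) = 5563/27.
The subsidy expands output by 5563/27 − 3451/27 = 704/9 past the efficient level; on those units the gap between marginal cost and willingness to pay runs from 0 up to 24.
DWL = ½ × 24 × 704/9 = 2816/3.

Deadweight loss = 2816/3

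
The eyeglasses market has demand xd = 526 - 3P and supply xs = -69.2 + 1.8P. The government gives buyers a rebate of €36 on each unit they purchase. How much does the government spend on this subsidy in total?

Government cost = €7002

Pre-subsidy: 526 - 3P = -69.2 + 1.8P gives P* = 124, x* = 154.
With the rebate, buyers effectively pay Pb = Ps − 36, where Ps is the price sellers receive.
Demand in terms of Ps becomes xd = 526 − 3(Ps − 36) = 634 - 3Ps. Setting this equal to supply: 634 - 3Ps = -69.2 + 1.8Ps, so Ps = 146.5.
Buyers pay Pb = 146.5 − 36 = 110.5; x' = -69.2 + 1.8·146.5 = 194.5.
Government outlay = subsidy × quantity = 36 × 194.5 = 7002.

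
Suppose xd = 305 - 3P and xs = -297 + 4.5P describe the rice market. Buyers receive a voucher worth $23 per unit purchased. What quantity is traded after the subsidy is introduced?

x' = 105.6

Pre-subsidy: 305 - 3P = -297 + 4.5P gives P* = 1204/15, x* = 64.2.
With the rebate, buyers effectively pay Pb = Ps − 23, where Ps is the price sellers receive.
Demand in terms of Ps becomes xd = 305 − 3(Ps − 23) = 374 - 3Ps. Setting this equal to supply: 374 - 3Ps = -297 + 4.5Ps, so Ps = 1342/15.
Buyers pay Pb = 1342/15 − 23 = 997/15; x' = -297 + 4.5·(1342/15) = 105.6.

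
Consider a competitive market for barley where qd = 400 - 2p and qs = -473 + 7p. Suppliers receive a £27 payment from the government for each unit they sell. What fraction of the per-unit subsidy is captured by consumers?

Consumer share = 7/9

Pre-subsidy: 400 - 2p = -473 + 7p gives p* = 97, q* = 206.
With the subsidy, sellers receive ps = pb + 27 for each unit, where pb is the price buyers pay.
Supply in terms of pb becomes qs = -473 + 7(pb + 27) = -284 + 7pb. Setting this equal to demand: 400 - 2pb = -284 + 7pb, so pb = 76.
Sellers receive ps = 76 + 27 = 103; q' = 400 − 2·76 = 248.
Buyers' price falls by p* − pb = 97 − 76 = 21; sellers' price rises by ps − p* = 103 − 97 = 6.
So consumers capture 21/27 = 7/9 of each unit of subsidy.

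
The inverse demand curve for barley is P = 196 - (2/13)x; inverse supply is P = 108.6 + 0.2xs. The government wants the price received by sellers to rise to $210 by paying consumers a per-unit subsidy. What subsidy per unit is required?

Required subsidy s = $92 per unit

At a seller price of 210, quantity supplied is -543 + 5·210 = 507.
Buyers absorb 507 only when they pay Pb = 196 − (2/13)·507 = 118.
s = Ps − Pb = 210 − 118 = 92.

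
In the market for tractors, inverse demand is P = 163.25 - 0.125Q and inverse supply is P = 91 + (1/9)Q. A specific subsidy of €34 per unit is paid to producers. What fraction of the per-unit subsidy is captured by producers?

Pre-subsidy: 163.25 - 0.125Q = 91 + (1/9)Q gives Q* = 306 and P* = 125.
With the subsidy, sellers receive Ps = Pb + 34 for each unit, where Pb is the price buyers pay.
On the curves, Pb = 163.25 - 0.125Q and Ps = 91 + (1/9)Q; the wedge Ps − Pb = 34 gives 91 + (1/9)Q − (163.25 - 0.125Q) = 34, so Q' = 450.
Then Pb = 163.25 − 0.125·450 = 107 and Ps = 91 + (1/9)·450 = 141.
Buyers' price falls by P* − Pb = 125 − 107 = 18; sellers' price rises by Ps − P* = 141 − 125 = 16.
So producers capture 16/34 = 8/17 of each unit of subsidy.

Producer share = 8/17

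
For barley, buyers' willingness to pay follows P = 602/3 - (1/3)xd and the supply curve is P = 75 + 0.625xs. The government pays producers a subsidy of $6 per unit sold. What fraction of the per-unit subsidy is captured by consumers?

Consumer share = 8/23

Pre-subsidy: 602/3 - (1/3)x = 75 + 0.625x gives x* = 3016/23 and P* = 3610/23.
With the subsidy, sellers receive Ps = Pb + 6 for each unit, where Pb is the price buyers pay.
On the curves, Pb = 602/3 - (1/3)x and Ps = 75 + 0.625x; the wedge Ps − Pb = 6 gives 75 + 0.625x − (602/3 - (1/3)x) = 6, so x' = 3160/23.
Then Pb = 602/3 − (1/3)·(3160/23) = 3562/23 and Ps = 75 + 0.625·(3160/23) = 3700/23.
Buyers' price falls by P* − Pb = 3610/23 − 3562/23 = 48/23; sellers' price rises by Ps − P* = 3700/23 − 3610/23 = 90/23.
So consumers capture (48/23)/6 = 8/23 of each unit of subsidy.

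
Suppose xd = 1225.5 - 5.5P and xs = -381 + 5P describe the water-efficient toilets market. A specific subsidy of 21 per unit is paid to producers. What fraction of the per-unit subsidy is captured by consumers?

Pre-subsidy: 1225.5 - 5.5P = -381 + 5P gives P* = 153, x* = 384.
With the subsidy, sellers receive Ps = Pb + 21 for each unit, where Pb is the price buyers pay.
Supply in terms of Pb becomes xs = -381 + 5(Pb + 21) = -276 + 5Pb. Setting this equal to demand: 1225.5 - 5.5Pb = -276 + 5Pb, so Pb = 143.
Sellers receive Ps = 143 + 21 = 164; x' = 1225.5 − 5.5·143 = 439.
Buyers' price falls by P* − Pb = 153 − 143 = 10; sellers' price rises by Ps − P* = 164 − 153 = 11.
So consumers capture 10/21 = 10/21 of each unit of subsidy.

Consumer share = 10/21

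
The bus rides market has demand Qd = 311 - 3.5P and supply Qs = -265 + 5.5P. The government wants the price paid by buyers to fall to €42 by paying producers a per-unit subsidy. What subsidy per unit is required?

Required subsidy s = €36 per unit

At a buyer price of 42, quantity demanded is 311 − 3.5·42 = 164.
Sellers supply 164 only when they receive Ps with -265 + 5.5·Ps = 164, i.e. Ps = 78.
s = Ps − Pb = 78 − 42 = 36.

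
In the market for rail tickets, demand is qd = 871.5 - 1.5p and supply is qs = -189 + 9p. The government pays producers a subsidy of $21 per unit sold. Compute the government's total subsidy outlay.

Pre-subsidy: 871.5 - 1.5p = -189 + 9p gives p* = 101, q* = 720.
With the subsidy, sellers receive ps = pb + 21 for each unit, where pb is the price buyers pay.
Supply in terms of pb becomes qs = -189 + 9(pb + 21) = 0 + 9pb. Setting this equal to demand: 871.5 - 1.5pb = 0 + 9pb, so pb = 83.
Sellers receive ps = 83 + 21 = 104; q' = 871.5 − 1.5·83 = 747.
Government outlay = subsidy × quantity = 21 × 747 = 15687.

Government cost = $15687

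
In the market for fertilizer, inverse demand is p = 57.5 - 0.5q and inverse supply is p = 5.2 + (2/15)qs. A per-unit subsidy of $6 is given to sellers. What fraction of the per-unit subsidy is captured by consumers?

Pre-subsidy: 57.5 - 0.5q = 5.2 + (2/15)q gives q* = 1569/19 and p* = 308/19.
With the subsidy, sellers receive ps = pb + 6 for each unit, where pb is the price buyers pay.
On the curves, pb = 57.5 - 0.5q and ps = 5.2 + (2/15)q; the wedge ps − pb = 6 gives 5.2 + (2/15)q − (57.5 - 0.5q) = 6, so q' = 1749/19.
Then pb = 57.5 − 0.5·(1749/19) = 218/19 and ps = 5.2 + (2/15)·(1749/19) = 332/19.
Buyers' price falls by p* − pb = 308/19 − 218/19 = 90/19; sellers' price rises by ps − p* = 332/19 − 308/19 = 24/19.
So consumers capture (90/19)/6 = 15/19 of each unit of subsidy.

Consumer share = 15/19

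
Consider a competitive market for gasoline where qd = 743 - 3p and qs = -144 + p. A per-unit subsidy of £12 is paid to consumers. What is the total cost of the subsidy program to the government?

Government cost = £1041

Pre-subsidy: 743 - 3p = -144 + p gives p* = 221.75, q* = 77.75.
With the rebate, buyers effectively pay pb = ps − 12, where ps is the price sellers receive.
Demand in terms of ps becomes qd = 743 − 3(ps − 12) = 779 - 3ps. Setting this equal to supply: 779 - 3ps = -144 + ps, so ps = 230.75.
Buyers pay pb = 230.75 − 12 = 218.75; q' = -144 + 1·230.75 = 86.75.
Government outlay = subsidy × quantity = 12 × 86.75 = 1041.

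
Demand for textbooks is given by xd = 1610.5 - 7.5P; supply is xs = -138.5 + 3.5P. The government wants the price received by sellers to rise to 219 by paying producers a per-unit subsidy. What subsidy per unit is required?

Required subsidy s = 88 per unit

At a seller price of 219, quantity supplied is -138.5 + 3.5·219 = 628.
Buyers absorb 628 only when they pay Pb with 1610.5 − 7.5·Pb = 628, i.e. Pb = 131.
s = Ps − Pb = 219 − 131 = 88.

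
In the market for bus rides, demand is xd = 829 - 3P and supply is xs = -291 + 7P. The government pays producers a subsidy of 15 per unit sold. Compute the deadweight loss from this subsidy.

Pre-subsidy: 829 - 3P = -291 + 7P gives P* = 112, x* = 493.
With the subsidy, sellers receive Ps = Pb + 15 for each unit, where Pb is the price buyers pay.
Supply in terms of Pb becomes xs = -291 + 7(Pb + 15) = -186 + 7Pb. Setting this equal to demand: 829 - 3Pb = -186 + 7Pb, so Pb = 101.5.
Sellers receive Ps = 101.5 + 15 = 116.5; x' = 829 − 3·101.5 = 524.5.
The subsidy expands output by 524.5 − 493 = 31.5 past the efficient level; on those units the gap between marginal cost and willingness to pay runs from 0 up to 15.
DWL = ½ × 15 × 31.5 = 236.25.

Deadweight loss = 236.25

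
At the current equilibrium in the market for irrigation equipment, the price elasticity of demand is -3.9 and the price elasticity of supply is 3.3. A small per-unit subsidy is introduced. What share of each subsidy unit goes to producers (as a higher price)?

For a small subsidy around the equilibrium, the benefit split depends on the relative slopes, which at a point are proportional to the elasticities.
Buyer share = εs/(εs + |εd|) = 3.3/(3.3 + 3.9) = 11/24; seller share = |εd|/(εs + |εd|) = 13/24.
So producers capture 13/24 of the subsidy.

Producer share = 13/24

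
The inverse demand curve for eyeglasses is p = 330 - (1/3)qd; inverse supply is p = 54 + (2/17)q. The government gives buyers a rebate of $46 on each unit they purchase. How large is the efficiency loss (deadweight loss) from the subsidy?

Pre-subsidy: 330 - (1/3)q = 54 + (2/17)q gives q* = 612 and p* = 126.
With the rebate, buyers effectively pay pb = ps − 46, where ps is the price sellers receive.
On the curves, pb = 330 - (1/3)q and ps = 54 + (2/17)q; the wedge ps − pb = 46 gives 54 + (2/17)q − (330 - (1/3)q) = 46, so q' = 714.
Then pb = 330 − (1/3)·714 = 92 and ps = 54 + (2/17)·714 = 138.
The subsidy expands output by 714 − 612 = 102 past the efficient level; on those units the gap between marginal cost and willingness to pay runs from 0 up to 46.
DWL = ½ × 46 × 102 = 2346.

Deadweight loss = $2346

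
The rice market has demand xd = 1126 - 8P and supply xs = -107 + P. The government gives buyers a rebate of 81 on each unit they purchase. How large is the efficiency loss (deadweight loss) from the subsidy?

Deadweight loss = 2916

Pre-subsidy: 1126 - 8P = -107 + P gives P* = 137, x* = 30.
With the rebate, buyers effectively pay Pb = Ps − 81, where Ps is the price sellers receive.
Demand in terms of Ps becomes xd = 1126 − 8(Ps − 81) = 1774 - 8Ps. Setting this equal to supply: 1774 - 8Ps = -107 + Ps, so Ps = 209.
Buyers pay Pb = 209 − 81 = 128; x' = -107 + 1·209 = 102.
The subsidy expands output by 102 − 30 = 72 past the efficient level; on those units the gap between marginal cost and willingness to pay runs from 0 up to 81.
DWL = ½ × 81 × 72 = 2916.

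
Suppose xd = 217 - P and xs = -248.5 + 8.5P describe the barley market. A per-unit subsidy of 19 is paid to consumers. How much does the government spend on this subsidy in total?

Pre-subsidy: 217 - P = -248.5 + 8.5P gives P* = 49, x* = 168.
With the rebate, buyers effectively pay Pb = Ps − 19, where Ps is the price sellers receive.
Demand in terms of Ps becomes xd = 217 − 1(Ps − 19) = 236 - Ps. Setting this equal to supply: 236 - Ps = -248.5 + 8.5Ps, so Ps = 51.
Buyers pay Pb = 51 − 19 = 32; x' = -248.5 + 8.5·51 = 185.
Government outlay = subsidy × quantity = 19 × 185 = 3515.

Government cost = 3515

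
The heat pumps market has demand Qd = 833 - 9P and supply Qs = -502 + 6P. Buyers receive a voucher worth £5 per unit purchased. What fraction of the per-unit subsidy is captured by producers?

Pre-subsidy: 833 - 9P = -502 + 6P gives P* = 89, Q* = 32.
With the rebate, buyers effectively pay Pb = Ps − 5, where Ps is the price sellers receive.
Demand in terms of Ps becomes Qd = 833 − 9(Ps − 5) = 878 - 9Ps. Setting this equal to supply: 878 - 9Ps = -502 + 6Ps, so Ps = 92.
Buyers pay Pb = 92 − 5 = 87; Q' = -502 + 6·92 = 50.
Buyers' price falls by P* − Pb = 89 − 87 = 2; sellers' price rises by Ps − P* = 92 − 89 = 3.
So producers capture 3/5 = 0.6 of each unit of subsidy.

Producer share = 0.6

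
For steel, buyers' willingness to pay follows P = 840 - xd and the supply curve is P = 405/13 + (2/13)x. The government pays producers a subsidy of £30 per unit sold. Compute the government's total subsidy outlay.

Pre-subsidy: 840 - x = 405/13 + (2/13)x gives x* = 701 and P* = 139.
With the subsidy, sellers receive Ps = Pb + 30 for each unit, where Pb is the price buyers pay.
On the curves, Pb = 840 - x and Ps = 405/13 + (2/13)x; the wedge Ps − Pb = 30 gives 405/13 + (2/13)x − (840 - x) = 30, so x' = 727.
Then Pb = 840 − 1·727 = 113 and Ps = 405/13 + (2/13)·727 = 143.
Government outlay = subsidy × quantity = 30 × 727 = 21810.

Government cost = £21810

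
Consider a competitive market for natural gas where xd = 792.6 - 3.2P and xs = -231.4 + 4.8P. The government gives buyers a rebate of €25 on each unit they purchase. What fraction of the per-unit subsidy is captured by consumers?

Consumer share = 0.6

Pre-subsidy: 792.6 - 3.2P = -231.4 + 4.8P gives P* = 128, x* = 383.
With the rebate, buyers effectively pay Pb = Ps − 25, where Ps is the price sellers receive.
Demand in terms of Ps becomes xd = 792.6 − 3.2(Ps − 25) = 872.6 - 3.2Ps. Setting this equal to supply: 872.6 - 3.2Ps = -231.4 + 4.8Ps, so Ps = 138.
Buyers pay Pb = 138 − 25 = 113; x' = -231.4 + 4.8·138 = 431.
Buyers' price falls by P* − Pb = 128 − 113 = 15; sellers' price rises by Ps − P* = 138 − 128 = 10.
So consumers capture 15/25 = 0.6 of each unit of subsidy.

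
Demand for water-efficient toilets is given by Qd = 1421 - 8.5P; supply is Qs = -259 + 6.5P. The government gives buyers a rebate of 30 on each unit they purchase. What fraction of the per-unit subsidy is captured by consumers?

Pre-subsidy: 1421 - 8.5P = -259 + 6.5P gives P* = 112, Q* = 469.
With the rebate, buyers effectively pay Pb = Ps − 30, where Ps is the price sellers receive.
Demand in terms of Ps becomes Qd = 1421 − 8.5(Ps − 30) = 1676 - 8.5Ps. Setting this equal to supply: 1676 - 8.5Ps = -259 + 6.5Ps, so Ps = 129.
Buyers pay Pb = 129 − 30 = 99; Q' = -259 + 6.5·129 = 579.5.
Buyers' price falls by P* − Pb = 112 − 99 = 13; sellers' price rises by Ps − P* = 129 − 112 = 17.
So consumers capture 13/30 = 13/30 of each unit of subsidy.

Consumer share = 13/30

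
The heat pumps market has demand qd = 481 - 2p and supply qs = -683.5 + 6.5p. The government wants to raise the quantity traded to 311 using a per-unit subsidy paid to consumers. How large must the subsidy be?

Required subsidy s = 68 per unit

At q = 311, invert demand for the buyer price: pb = (481 − 311)/2 = 85; invert supply for the seller price: ps = (311 − (-683.5))/6.5 = 153.
The subsidy must fill the gap: s = ps − pb = 153 − 85 = 68.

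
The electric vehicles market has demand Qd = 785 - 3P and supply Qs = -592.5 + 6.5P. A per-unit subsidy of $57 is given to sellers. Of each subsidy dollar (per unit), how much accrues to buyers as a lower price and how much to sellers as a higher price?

Pre-subsidy: 785 - 3P = -592.5 + 6.5P gives P* = 145, Q* = 350.
With the subsidy, sellers receive Ps = Pb + 57 for each unit, where Pb is the price buyers pay.
Supply in terms of Pb becomes Qs = -592.5 + 6.5(Pb + 57) = -222 + 6.5Pb. Setting this equal to demand: 785 - 3Pb = -222 + 6.5Pb, so Pb = 106.
Sellers receive Ps = 106 + 57 = 163; Q' = 785 − 3·106 = 467.
Buyers' price falls by P* − Pb = 145 − 106 = 39; sellers' price rises by Ps − P* = 163 − 145 = 18.

Buyers gain $39 per unit; sellers gain $18 per unit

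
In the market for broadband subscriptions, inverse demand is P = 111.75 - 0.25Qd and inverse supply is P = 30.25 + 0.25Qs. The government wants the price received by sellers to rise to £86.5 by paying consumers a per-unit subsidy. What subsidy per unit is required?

At a seller price of 86.5, quantity supplied is -121 + 4·86.5 = 225.
Buyers absorb 225 only when they pay Pb = 111.75 − 0.25·225 = 55.5.
s = Ps − Pb = 86.5 − 55.5 = 31.

Required subsidy s = £31 per unit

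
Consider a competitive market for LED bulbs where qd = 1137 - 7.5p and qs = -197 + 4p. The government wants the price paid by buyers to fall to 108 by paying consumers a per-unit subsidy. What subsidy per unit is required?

Required subsidy s = 23 per unit

At a buyer price of 108, quantity demanded is 1137 − 7.5·108 = 327.
Sellers supply 327 only when they receive ps with -197 + 4·ps = 327, i.e. ps = 131.
s = ps − pb = 131 − 108 = 23.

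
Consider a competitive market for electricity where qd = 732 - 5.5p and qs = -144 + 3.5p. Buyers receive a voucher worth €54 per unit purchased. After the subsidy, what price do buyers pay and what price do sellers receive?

Buyers pay 229/3; sellers receive 391/3

Pre-subsidy: 732 - 5.5p = -144 + 3.5p gives p* = 292/3, q* = 590/3.
With the rebate, buyers effectively pay pb = ps − 54, where ps is the price sellers receive.
Demand in terms of ps becomes qd = 732 − 5.5(ps − 54) = 1029 - 5.5ps. Setting this equal to supply: 1029 - 5.5ps = -144 + 3.5ps, so ps = 391/3.
Buyers pay pb = 391/3 − 54 = 229/3; q' = -144 + 3.5·(391/3) = 1873/6.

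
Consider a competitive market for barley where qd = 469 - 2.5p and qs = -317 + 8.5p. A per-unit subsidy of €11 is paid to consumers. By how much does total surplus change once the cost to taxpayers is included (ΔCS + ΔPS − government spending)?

Pre-subsidy: 469 - 2.5p = -317 + 8.5p gives p* = 786/11, q* = 3194/11.
With the rebate, buyers effectively pay pb = ps − 11, where ps is the price sellers receive.
Demand in terms of ps becomes qd = 469 − 2.5(ps − 11) = 496.5 - 2.5ps. Setting this equal to supply: 496.5 - 2.5ps = -317 + 8.5ps, so ps = 1627/22.
Buyers pay pb = 1627/22 − 11 = 1385/22; q' = -317 + 8.5·(1627/22) = 13711/44.
ΔCS = ½(3194/11 + 13711/44)(786/11 − 1385/22) = 450279/176; ΔPS = ½(3194/11 + 13711/44)(1627/22 − 786/11) = 132435/176.
Government spending = 11 × 13711/44 = 3427.75.
Net change = 450279/176 + 132435/176 − 3427.75 = -116.875. The loss equals the DWL triangle ½·11·21.25.

Net change in total surplus = -€116.875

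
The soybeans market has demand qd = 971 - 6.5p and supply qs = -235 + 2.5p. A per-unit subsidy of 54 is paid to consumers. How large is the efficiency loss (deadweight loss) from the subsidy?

Deadweight loss = 2632.5

Pre-subsidy: 971 - 6.5p = -235 + 2.5p gives p* = 134, q* = 100.
With the rebate, buyers effectively pay pb = ps − 54, where ps is the price sellers receive.
Demand in terms of ps becomes qd = 971 − 6.5(ps − 54) = 1322 - 6.5ps. Setting this equal to supply: 1322 - 6.5ps = -235 + 2.5ps, so ps = 173.
Buyers pay pb = 173 − 54 = 119; q' = -235 + 2.5·173 = 197.5.
The subsidy expands output by 197.5 − 100 = 97.5 past the efficient level; on those units the gap between marginal cost and willingness to pay runs from 0 up to 54.
DWL = ½ × 54 × 97.5 = 2632.5.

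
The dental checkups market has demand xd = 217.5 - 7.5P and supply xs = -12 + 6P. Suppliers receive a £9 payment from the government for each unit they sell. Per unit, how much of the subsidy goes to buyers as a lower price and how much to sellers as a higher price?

Pre-subsidy: 217.5 - 7.5P = -12 + 6P gives P* = 17, x* = 90.
With the subsidy, sellers receive Ps = Pb + 9 for each unit, where Pb is the price buyers pay.
Supply in terms of Pb becomes xs = -12 + 6(Pb + 9) = 42 + 6Pb. Setting this equal to demand: 217.5 - 7.5Pb = 42 + 6Pb, so Pb = 13.
Sellers receive Ps = 13 + 9 = 22; x' = 217.5 − 7.5·13 = 120.
Buyers' price falls by P* − Pb = 17 − 13 = 4; sellers' price rises by Ps − P* = 22 − 17 = 5.

Buyers gain £4 per unit; sellers gain £5 per unit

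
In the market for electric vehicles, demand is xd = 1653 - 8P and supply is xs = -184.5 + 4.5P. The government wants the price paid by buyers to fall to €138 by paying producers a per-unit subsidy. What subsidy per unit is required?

Required subsidy s = €25 per unit

At a buyer price of 138, quantity demanded is 1653 − 8·138 = 549.
Sellers supply 549 only when they receive Ps with -184.5 + 4.5·Ps = 549, i.e. Ps = 163.
s = Ps − Pb = 163 − 138 = 25.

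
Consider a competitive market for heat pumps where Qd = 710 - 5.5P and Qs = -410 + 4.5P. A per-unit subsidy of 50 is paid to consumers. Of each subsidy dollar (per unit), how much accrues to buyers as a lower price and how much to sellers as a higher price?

Buyers gain 22.5 per unit; sellers gain 27.5 per unit

Pre-subsidy: 710 - 5.5P = -410 + 4.5P gives P* = 112, Q* = 94.
With the rebate, buyers effectively pay Pb = Ps − 50, where Ps is the price sellers receive.
Demand in terms of Ps becomes Qd = 710 − 5.5(Ps − 50) = 985 - 5.5Ps. Setting this equal to supply: 985 - 5.5Ps = -410 + 4.5Ps, so Ps = 139.5.
Buyers pay Pb = 139.5 − 50 = 89.5; Q' = -410 + 4.5·139.5 = 217.75.
Buyers' price falls by P* − Pb = 112 − 89.5 = 22.5; sellers' price rises by Ps − P* = 139.5 − 112 = 27.5.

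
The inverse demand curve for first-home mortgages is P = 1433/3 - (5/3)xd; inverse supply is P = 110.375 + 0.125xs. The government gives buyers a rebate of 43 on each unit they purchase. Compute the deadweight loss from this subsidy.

Pre-subsidy: 1433/3 - (5/3)x = 110.375 + 0.125x gives x* = 205 and P* = 136.
With the rebate, buyers effectively pay Pb = Ps − 43, where Ps is the price sellers receive.
On the curves, Pb = 1433/3 - (5/3)x and Ps = 110.375 + 0.125x; the wedge Ps − Pb = 43 gives 110.375 + 0.125x − (1433/3 - (5/3)x) = 43, so x' = 229.
Then Pb = 1433/3 − (5/3)·229 = 96 and Ps = 110.375 + 0.125·229 = 139.
The subsidy expands output by 229 − 205 = 24 past the efficient level; on those units the gap between marginal cost and willingness to pay runs from 0 up to 43.
DWL = ½ × 43 × 24 = 516.

Deadweight loss = 516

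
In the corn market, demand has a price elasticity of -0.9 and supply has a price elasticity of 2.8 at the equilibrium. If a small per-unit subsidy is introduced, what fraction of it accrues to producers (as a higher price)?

For a small subsidy around the equilibrium, the benefit split depends on the relative slopes, which at a point are proportional to the elasticities.
Buyer share = εs/(εs + |εd|) = 2.8/(2.8 + 0.9) = 28/37; seller share = |εd|/(εs + |εd|) = 9/37.
So producers capture 9/37 of the subsidy.

Producer share = 9/37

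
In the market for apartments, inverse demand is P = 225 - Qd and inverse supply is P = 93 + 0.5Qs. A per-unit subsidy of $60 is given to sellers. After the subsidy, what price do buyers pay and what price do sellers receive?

Buyers pay $97; sellers receive $157

Pre-subsidy: 225 - Q = 93 + 0.5Q gives Q* = 88 and P* = 137.
With the subsidy, sellers receive Ps = Pb + 60 for each unit, where Pb is the price buyers pay.
On the curves, Pb = 225 - Q and Ps = 93 + 0.5Q; the wedge Ps − Pb = 60 gives 93 + 0.5Q − (225 - Q) = 60, so Q' = 128.
Then Pb = 225 − 1·128 = 97 and Ps = 93 + 0.5·128 = 157.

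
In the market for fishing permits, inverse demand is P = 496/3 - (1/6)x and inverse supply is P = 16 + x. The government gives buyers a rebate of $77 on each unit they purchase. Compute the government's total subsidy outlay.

Pre-subsidy: 496/3 - (1/6)x = 16 + x gives x* = 128 and P* = 144.
With the rebate, buyers effectively pay Pb = Ps − 77, where Ps is the price sellers receive.
On the curves, Pb = 496/3 - (1/6)x and Ps = 16 + x; the wedge Ps − Pb = 77 gives 16 + x − (496/3 - (1/6)x) = 77, so x' = 194.
Then Pb = 496/3 − (1/6)·194 = 133 and Ps = 16 + 1·194 = 210.
Government outlay = subsidy × quantity = 77 × 194 = 14938.

Government cost = $14938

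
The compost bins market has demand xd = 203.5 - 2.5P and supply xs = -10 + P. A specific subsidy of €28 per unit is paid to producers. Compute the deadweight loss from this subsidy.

Deadweight loss = €280

Pre-subsidy: 203.5 - 2.5P = -10 + P gives P* = 61, x* = 51.
With the subsidy, sellers receive Ps = Pb + 28 for each unit, where Pb is the price buyers pay.
Supply in terms of Pb becomes xs = -10 + 1(Pb + 28) = 18 + Pb. Setting this equal to demand: 203.5 - 2.5Pb = 18 + Pb, so Pb = 53.
Sellers receive Ps = 53 + 28 = 81; x' = 203.5 − 2.5·53 = 71.
The subsidy expands output by 71 − 51 = 20 past the efficient level; on those units the gap between marginal cost and willingness to pay runs from 0 up to 28.
DWL = ½ × 28 × 20 = 280.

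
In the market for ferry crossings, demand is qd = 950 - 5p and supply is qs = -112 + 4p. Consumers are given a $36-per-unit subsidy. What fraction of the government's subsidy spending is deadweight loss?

DWL / government spending = 1/11

Pre-subsidy: 950 - 5p = -112 + 4p gives p* = 118, q* = 360.
With the rebate, buyers effectively pay pb = ps − 36, where ps is the price sellers receive.
Demand in terms of ps becomes qd = 950 − 5(ps − 36) = 1130 - 5ps. Setting this equal to supply: 1130 - 5ps = -112 + 4ps, so ps = 138.
Buyers pay pb = 138 − 36 = 102; q' = -112 + 4·138 = 440.
ΔCS = ½(360 + 440)(118 − 102) = 6400; ΔPS = ½(360 + 440)(138 − 118) = 8000.
Government spending = 36 × 440 = 15840.
DWL = ½ × 36 × (440 − 360) = 1440; fraction = 1440 / 15840 = 1/11.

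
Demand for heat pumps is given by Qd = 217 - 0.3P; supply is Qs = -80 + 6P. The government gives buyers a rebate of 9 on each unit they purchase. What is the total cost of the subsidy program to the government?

Government cost = 12942/7

Pre-subsidy: 217 - 0.3P = -80 + 6P gives P* = 330/7, Q* = 1420/7.
With the rebate, buyers effectively pay Pb = Ps − 9, where Ps is the price sellers receive.
Demand in terms of Ps becomes Qd = 217 − 0.3(Ps − 9) = 219.7 - 0.3Ps. Setting this equal to supply: 219.7 - 0.3Ps = -80 + 6Ps, so Ps = 333/7.
Buyers pay Pb = 333/7 − 9 = 270/7; Q' = -80 + 6·(333/7) = 1438/7.
Government outlay = subsidy × quantity = 9 × 1438/7 = 12942/7.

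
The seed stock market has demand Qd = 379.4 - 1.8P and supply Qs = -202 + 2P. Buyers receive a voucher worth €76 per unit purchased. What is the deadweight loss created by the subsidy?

Pre-subsidy: 379.4 - 1.8P = -202 + 2P gives P* = 153, Q* = 104.
With the rebate, buyers effectively pay Pb = Ps − 76, where Ps is the price sellers receive.
Demand in terms of Ps becomes Qd = 379.4 − 1.8(Ps − 76) = 516.2 - 1.8Ps. Setting this equal to supply: 516.2 - 1.8Ps = -202 + 2Ps, so Ps = 189.
Buyers pay Pb = 189 − 76 = 113; Q' = -202 + 2·189 = 176.
The subsidy expands output by 176 − 104 = 72 past the efficient level; on those units the gap between marginal cost and willingness to pay runs from 0 up to 76.
DWL = ½ × 76 × 72 = 2736.

Deadweight loss = €2736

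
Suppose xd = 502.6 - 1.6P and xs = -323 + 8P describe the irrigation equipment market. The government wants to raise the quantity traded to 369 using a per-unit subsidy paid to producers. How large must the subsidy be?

Required subsidy s = 3 per unit

At x = 369, invert demand for the buyer price: Pb = (502.6 − 369)/1.6 = 83.5; invert supply for the seller price: Ps = (369 − (-323))/8 = 86.5.
The subsidy must fill the gap: s = Ps − Pb = 86.5 − 83.5 = 3.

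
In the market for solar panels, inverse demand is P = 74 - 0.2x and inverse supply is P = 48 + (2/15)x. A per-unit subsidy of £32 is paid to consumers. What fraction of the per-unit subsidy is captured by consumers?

Consumer share = 0.6

Pre-subsidy: 74 - 0.2x = 48 + (2/15)x gives x* = 78 and P* = 58.4.
With the rebate, buyers effectively pay Pb = Ps − 32, where Ps is the price sellers receive.
On the curves, Pb = 74 - 0.2x and Ps = 48 + (2/15)x; the wedge Ps − Pb = 32 gives 48 + (2/15)x − (74 - 0.2x) = 32, so x' = 174.
Then Pb = 74 − 0.2·174 = 39.2 and Ps = 48 + (2/15)·174 = 71.2.
Buyers' price falls by P* − Pb = 58.4 − 39.2 = 19.2; sellers' price rises by Ps − P* = 71.2 − 58.4 = 12.8.
So consumers capture 19.2/32 = 0.6 of each unit of subsidy.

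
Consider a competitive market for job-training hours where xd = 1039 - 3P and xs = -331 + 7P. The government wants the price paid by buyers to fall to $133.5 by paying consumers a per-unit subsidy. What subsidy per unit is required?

At a buyer price of 133.5, quantity demanded is 1039 − 3·133.5 = 638.5.
Sellers supply 638.5 only when they receive Ps with -331 + 7·Ps = 638.5, i.e. Ps = 138.5.
s = Ps − Pb = 138.5 − 133.5 = 5.

Required subsidy s = $5 per unit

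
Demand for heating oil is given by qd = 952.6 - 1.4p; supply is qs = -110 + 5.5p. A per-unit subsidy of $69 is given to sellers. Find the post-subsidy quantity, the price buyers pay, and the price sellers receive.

Pre-subsidy: 952.6 - 1.4p = -110 + 5.5p gives p* = 154, q* = 737.
With the subsidy, sellers receive ps = pb + 69 for each unit, where pb is the price buyers pay.
Supply in terms of pb becomes qs = -110 + 5.5(pb + 69) = 269.5 + 5.5pb. Setting this equal to demand: 952.6 - 1.4pb = 269.5 + 5.5pb, so pb = 99.
Sellers receive ps = 99 + 69 = 168; q' = 952.6 − 1.4·99 = 814.

q' = 814; buyers pay $99; sellers receive $168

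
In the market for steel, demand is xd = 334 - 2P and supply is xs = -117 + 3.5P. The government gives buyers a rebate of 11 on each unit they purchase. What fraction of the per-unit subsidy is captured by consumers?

Pre-subsidy: 334 - 2P = -117 + 3.5P gives P* = 82, x* = 170.
With the rebate, buyers effectively pay Pb = Ps − 11, where Ps is the price sellers receive.
Demand in terms of Ps becomes xd = 334 − 2(Ps − 11) = 356 - 2Ps. Setting this equal to supply: 356 - 2Ps = -117 + 3.5Ps, so Ps = 86.
Buyers pay Pb = 86 − 11 = 75; x' = -117 + 3.5·86 = 184.
Buyers' price falls by P* − Pb = 82 − 75 = 7; sellers' price rises by Ps − P* = 86 − 82 = 4.
So consumers capture 7/11 = 7/11 of each unit of subsidy.

Consumer share = 7/11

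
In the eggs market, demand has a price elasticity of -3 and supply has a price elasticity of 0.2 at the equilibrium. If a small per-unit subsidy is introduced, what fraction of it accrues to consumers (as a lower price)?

Consumer share = 0.0625

For a small subsidy around the equilibrium, the benefit split depends on the relative slopes, which at a point are proportional to the elasticities.
Buyer share = εs/(εs + |εd|) = 0.2/(0.2 + 3) = 0.0625; seller share = |εd|/(εs + |εd|) = 0.9375.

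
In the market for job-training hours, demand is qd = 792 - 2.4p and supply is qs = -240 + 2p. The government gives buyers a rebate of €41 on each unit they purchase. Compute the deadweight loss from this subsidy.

Pre-subsidy: 792 - 2.4p = -240 + 2p gives p* = 2580/11, q* = 2520/11.
With the rebate, buyers effectively pay pb = ps − 41, where ps is the price sellers receive.
Demand in terms of ps becomes qd = 792 − 2.4(ps − 41) = 890.4 - 2.4ps. Setting this equal to supply: 890.4 - 2.4ps = -240 + 2ps, so ps = 2826/11.
Buyers pay pb = 2826/11 − 41 = 2375/11; q' = -240 + 2·(2826/11) = 3012/11.
The subsidy expands output by 3012/11 − 2520/11 = 492/11 past the efficient level; on those units the gap between marginal cost and willingness to pay runs from 0 up to 41.
DWL = ½ × 41 × 492/11 = 10086/11.

Deadweight loss = 10086/11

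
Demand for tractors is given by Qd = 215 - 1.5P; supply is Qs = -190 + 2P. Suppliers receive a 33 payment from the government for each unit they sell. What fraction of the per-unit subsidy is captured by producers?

Producer share = 3/7

Pre-subsidy: 215 - 1.5P = -190 + 2P gives P* = 810/7, Q* = 290/7.
With the subsidy, sellers receive Ps = Pb + 33 for each unit, where Pb is the price buyers pay.
Supply in terms of Pb becomes Qs = -190 + 2(Pb + 33) = -124 + 2Pb. Setting this equal to demand: 215 - 1.5Pb = -124 + 2Pb, so Pb = 678/7.
Sellers receive Ps = 678/7 + 33 = 909/7; Q' = 215 − 1.5·(678/7) = 488/7.
Buyers' price falls by P* − Pb = 810/7 − 678/7 = 132/7; sellers' price rises by Ps − P* = 909/7 − 810/7 = 99/7.
So producers capture (99/7)/33 = 3/7 of each unit of subsidy.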